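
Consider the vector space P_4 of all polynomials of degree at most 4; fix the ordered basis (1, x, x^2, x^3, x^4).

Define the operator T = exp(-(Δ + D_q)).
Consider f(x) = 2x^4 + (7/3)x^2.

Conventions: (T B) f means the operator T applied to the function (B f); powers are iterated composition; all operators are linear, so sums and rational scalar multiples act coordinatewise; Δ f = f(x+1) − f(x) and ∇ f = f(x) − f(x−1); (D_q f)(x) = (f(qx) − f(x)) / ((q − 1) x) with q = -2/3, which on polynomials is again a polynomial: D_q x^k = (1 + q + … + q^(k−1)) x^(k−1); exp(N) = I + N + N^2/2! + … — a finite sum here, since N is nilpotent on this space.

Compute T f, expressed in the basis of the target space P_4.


g(x) = 2x^4 - (242/27)x^3 + (1765/243)x^2 + (1820/2187)x + 4892/2187

order-1 term: -(242/27)x^3 - 12x^2 - (121/9)x - 13/3
order-2 term: (4114/243)x^2 + (247/9)x + 646/27
order-3 term: -(28798/2187)x - 17452/729
order-4 term: 14399/2187
the series for exp(-(Δ + D_q)) f terminates at order 4
exp(-(Δ + D_q)) f = 2x^4 - (242/27)x^3 + (1765/243)x^2 + (1820/2187)x + 4892/2187


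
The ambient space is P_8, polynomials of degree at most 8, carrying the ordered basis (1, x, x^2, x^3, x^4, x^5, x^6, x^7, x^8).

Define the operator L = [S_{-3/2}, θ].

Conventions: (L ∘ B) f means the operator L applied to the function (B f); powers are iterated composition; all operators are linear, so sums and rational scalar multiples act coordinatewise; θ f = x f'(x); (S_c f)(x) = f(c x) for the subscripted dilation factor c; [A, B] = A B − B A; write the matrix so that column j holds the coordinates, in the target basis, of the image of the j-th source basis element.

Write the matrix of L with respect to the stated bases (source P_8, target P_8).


image of 1: 0
image of x: 0
image of x^2: 0
image of x^3: 0
image of x^4: 0
image of x^5: 0
image of x^6: 0
image of x^7: 0
image of x^8: 0
each image's coordinates form column j of the matrix

the matrix is [[0, 0, 0, 0, 0, 0, 0, 0, 0]; [0, 0, 0, 0, 0, 0, 0, 0, 0]; [0, 0, 0, 0, 0, 0, 0, 0, 0]; [0, 0, 0, 0, 0, 0, 0, 0, 0]; [0, 0, 0, 0, 0, 0, 0, 0, 0]; [0, 0, 0, 0, 0, 0, 0, 0, 0]; [0, 0, 0, 0, 0, 0, 0, 0, 0]; [0, 0, 0, 0, 0, 0, 0, 0, 0]; [0, 0, 0, 0, 0, 0, 0, 0, 0]] (rows listed top to bottom)


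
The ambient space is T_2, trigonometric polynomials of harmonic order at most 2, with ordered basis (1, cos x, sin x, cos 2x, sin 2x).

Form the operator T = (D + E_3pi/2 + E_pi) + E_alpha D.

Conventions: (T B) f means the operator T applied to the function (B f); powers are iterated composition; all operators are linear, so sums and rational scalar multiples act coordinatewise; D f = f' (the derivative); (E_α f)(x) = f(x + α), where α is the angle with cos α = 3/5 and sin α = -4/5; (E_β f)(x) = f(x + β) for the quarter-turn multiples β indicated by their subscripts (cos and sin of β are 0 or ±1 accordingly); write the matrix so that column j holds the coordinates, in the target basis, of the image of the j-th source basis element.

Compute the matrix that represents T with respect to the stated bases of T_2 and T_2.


image of 1: 2
image of cos x: -(1/5)cos x - (3/5)sin x
image of sin x: (3/5)cos x - (1/5)sin x
image of cos 2x: (48/25)cos 2x - (36/25)sin 2x
image of sin 2x: (36/25)cos 2x + (48/25)sin 2x
each image's coordinates form column j of the matrix

the matrix is [[2, 0, 0, 0, 0]; [0, -1/5, 3/5, 0, 0]; [0, -3/5, -1/5, 0, 0]; [0, 0, 0, 48/25, 36/25]; [0, 0, 0, -36/25, 48/25]] (rows listed top to bottom)


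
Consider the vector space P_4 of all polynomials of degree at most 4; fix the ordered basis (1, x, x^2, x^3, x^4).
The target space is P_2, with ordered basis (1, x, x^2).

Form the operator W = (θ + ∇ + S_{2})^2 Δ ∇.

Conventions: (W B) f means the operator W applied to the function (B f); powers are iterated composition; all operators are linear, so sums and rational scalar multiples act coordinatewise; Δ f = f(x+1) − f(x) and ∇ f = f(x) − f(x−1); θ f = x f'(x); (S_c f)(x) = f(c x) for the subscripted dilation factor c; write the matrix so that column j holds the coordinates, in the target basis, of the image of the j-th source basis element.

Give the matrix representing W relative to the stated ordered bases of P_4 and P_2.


image of 1: 0
image of x: 0
image of x^2: 2
image of x^3: 54x + 24
image of x^4: 432x^2 + 216x - 58
each image's coordinates form column j of the matrix

the matrix is [[0, 0, 2, 24, -58]; [0, 0, 0, 54, 216]; [0, 0, 0, 0, 432]] (rows listed top to bottom)


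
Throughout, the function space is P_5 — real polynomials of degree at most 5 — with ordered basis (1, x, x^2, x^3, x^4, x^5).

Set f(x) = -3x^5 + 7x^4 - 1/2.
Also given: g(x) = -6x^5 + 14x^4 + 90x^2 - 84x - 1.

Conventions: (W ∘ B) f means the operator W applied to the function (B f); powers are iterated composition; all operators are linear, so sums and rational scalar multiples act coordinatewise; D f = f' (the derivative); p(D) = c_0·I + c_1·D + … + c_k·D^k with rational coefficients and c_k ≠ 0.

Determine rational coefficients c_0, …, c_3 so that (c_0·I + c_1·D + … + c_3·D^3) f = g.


D^0 f = -3x^5 + 7x^4 - 1/2
D^1 f = -15x^4 + 28x^3
D^2 f = -60x^3 + 84x^2
D^3 f = -180x^2 + 168x
matching coefficients of g against c_0 f + c_1 Df + … from the top degree down determines the c_i
solution: c_0 = 2, c_1 = 0, c_2 = 0, c_3 = -1/2

p(D) = 2·I − (1/2)·D^3, i.e. c_0 = 2, c_1 = 0, c_2 = 0, c_3 = -1/2


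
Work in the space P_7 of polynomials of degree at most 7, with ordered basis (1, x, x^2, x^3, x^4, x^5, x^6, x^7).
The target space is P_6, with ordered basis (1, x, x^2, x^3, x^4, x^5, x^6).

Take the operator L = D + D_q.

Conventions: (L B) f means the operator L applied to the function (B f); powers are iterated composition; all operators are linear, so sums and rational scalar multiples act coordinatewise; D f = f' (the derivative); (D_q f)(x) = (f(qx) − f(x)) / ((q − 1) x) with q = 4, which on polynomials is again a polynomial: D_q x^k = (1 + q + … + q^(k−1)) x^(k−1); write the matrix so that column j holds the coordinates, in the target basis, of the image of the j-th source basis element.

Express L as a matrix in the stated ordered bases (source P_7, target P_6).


image of 1: 0
image of x: 2
image of x^2: 7x
image of x^3: 24x^2
image of x^4: 89x^3
image of x^5: 346x^4
image of x^6: 1371x^5
image of x^7: 5468x^6
each image's coordinates form column j of the matrix

the matrix is [[0, 2, 0, 0, 0, 0, 0, 0]; [0, 0, 7, 0, 0, 0, 0, 0]; [0, 0, 0, 24, 0, 0, 0, 0]; [0, 0, 0, 0, 89, 0, 0, 0]; [0, 0, 0, 0, 0, 346, 0, 0]; [0, 0, 0, 0, 0, 0, 1371, 0]; [0, 0, 0, 0, 0, 0, 0, 5468]] (rows listed top to bottom)


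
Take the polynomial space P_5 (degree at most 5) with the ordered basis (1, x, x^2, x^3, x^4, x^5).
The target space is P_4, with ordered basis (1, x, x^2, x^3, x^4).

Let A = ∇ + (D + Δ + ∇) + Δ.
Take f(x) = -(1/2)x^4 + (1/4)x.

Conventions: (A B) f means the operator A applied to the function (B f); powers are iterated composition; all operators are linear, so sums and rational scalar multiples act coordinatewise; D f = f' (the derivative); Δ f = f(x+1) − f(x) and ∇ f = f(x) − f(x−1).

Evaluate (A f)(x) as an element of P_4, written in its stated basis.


∇ f = -2x^3 + 3x^2 - 2x + 3/4
D f = -2x^3 + 1/4
Δ f = -2x^3 - 3x^2 - 2x - 1/4
∇ f = -2x^3 + 3x^2 - 2x + 3/4
(D + Δ + ∇) f = -6x^3 - 4x + 3/4
Δ f = -2x^3 - 3x^2 - 2x - 1/4
(∇ + (D + Δ + ∇) + Δ) f = -10x^3 - 8x + 5/4

the image equals g(x) = -10x^3 - 8x + 5/4


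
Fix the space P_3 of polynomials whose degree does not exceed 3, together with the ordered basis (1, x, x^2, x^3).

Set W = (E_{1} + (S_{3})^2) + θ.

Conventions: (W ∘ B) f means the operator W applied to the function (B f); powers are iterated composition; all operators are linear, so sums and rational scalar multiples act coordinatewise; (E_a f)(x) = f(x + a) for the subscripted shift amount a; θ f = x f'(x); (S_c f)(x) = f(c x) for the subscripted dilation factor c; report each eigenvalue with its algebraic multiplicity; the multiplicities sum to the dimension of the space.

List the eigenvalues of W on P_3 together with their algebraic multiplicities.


image of 1: 2
image of x: 11x + 1
image of x^2: 84x^2 + 2x + 1
image of x^3: 733x^3 + 3x^2 + 3x + 1
the matrix is upper triangular; its diagonal is (2, 11, 84, 733)
for a triangular matrix the eigenvalues are the diagonal entries, with algebraic multiplicity their repetition count

λ = 2 (multiplicity 1), λ = 11 (multiplicity 1), λ = 84 (multiplicity 1), λ = 733 (multiplicity 1)


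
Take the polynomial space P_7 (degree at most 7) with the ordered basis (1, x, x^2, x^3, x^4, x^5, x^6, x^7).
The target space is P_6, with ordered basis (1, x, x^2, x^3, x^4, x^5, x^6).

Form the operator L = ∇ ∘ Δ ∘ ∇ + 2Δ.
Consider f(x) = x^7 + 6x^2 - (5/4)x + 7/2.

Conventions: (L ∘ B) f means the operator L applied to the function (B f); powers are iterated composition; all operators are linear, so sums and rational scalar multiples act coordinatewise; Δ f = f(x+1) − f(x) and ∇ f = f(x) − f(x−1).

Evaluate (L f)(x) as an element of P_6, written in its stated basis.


∇ f = 7x^6 - 21x^5 + 35x^4 - 35x^3 + 21x^2 + 5x - 25/4
Δ ∇ f = 42x^5 + 70x^3 + 14x + 12
∇ Δ ∇ f = 210x^4 - 420x^3 + 630x^2 - 420x + 126
Δ f = 7x^6 + 21x^5 + 35x^4 + 35x^3 + 21x^2 + 19x + 23/4
(2Δ) f = 14x^6 + 42x^5 + 70x^4 + 70x^3 + 42x^2 + 38x + 23/2
(∇ ∘ Δ ∘ ∇ + 2Δ) f = 14x^6 + 42x^5 + 280x^4 - 350x^3 + 672x^2 - 382x + 275/2

g(x) = 14x^6 + 42x^5 + 280x^4 - 350x^3 + 672x^2 - 382x + 275/2


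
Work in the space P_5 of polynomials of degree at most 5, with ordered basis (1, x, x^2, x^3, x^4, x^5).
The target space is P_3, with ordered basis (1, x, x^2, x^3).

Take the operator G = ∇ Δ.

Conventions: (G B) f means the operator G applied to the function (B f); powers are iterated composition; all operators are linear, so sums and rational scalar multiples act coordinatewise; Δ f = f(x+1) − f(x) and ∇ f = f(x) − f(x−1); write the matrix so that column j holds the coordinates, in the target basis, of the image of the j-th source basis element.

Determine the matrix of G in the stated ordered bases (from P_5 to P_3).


the matrix is [[0, 0, 2, 0, 2, 0]; [0, 0, 0, 6, 0, 10]; [0, 0, 0, 0, 12, 0]; [0, 0, 0, 0, 0, 20]] (rows listed top to bottom)

image of 1: 0
image of x: 0
image of x^2: 2
image of x^3: 6x
image of x^4: 12x^2 + 2
image of x^5: 20x^3 + 10x
each image's coordinates form column j of the matrix


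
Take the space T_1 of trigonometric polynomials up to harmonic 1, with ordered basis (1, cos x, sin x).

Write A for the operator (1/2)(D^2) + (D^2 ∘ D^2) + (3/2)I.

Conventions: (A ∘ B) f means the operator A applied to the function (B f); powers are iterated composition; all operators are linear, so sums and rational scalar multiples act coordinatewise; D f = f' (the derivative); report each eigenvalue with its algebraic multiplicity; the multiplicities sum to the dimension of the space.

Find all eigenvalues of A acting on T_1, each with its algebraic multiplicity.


image of 1: 3/2
image of cos x: 2cos x
image of sin x: 2sin x
the matrix is diagonal; its diagonal is (3/2, 2, 2)
for a triangular matrix the eigenvalues are the diagonal entries, with algebraic multiplicity their repetition count

λ = 3/2 (multiplicity 1), λ = 2 (multiplicity 2)


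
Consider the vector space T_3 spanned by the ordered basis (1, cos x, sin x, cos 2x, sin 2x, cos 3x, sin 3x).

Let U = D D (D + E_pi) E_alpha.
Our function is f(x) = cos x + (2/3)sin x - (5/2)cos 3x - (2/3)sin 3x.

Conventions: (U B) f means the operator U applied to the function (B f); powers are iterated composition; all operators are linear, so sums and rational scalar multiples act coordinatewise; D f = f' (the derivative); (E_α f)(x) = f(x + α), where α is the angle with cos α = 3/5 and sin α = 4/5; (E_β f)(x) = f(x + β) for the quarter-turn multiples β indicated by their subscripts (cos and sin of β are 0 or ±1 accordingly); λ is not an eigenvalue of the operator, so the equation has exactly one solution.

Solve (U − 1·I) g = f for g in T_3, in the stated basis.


the image equals g(x) = (4/3)cos x + (7/3)sin x + (469/20221)cos 3x - (10673/121326)sin 3x

write g with unknown coordinates in the stated basis and equate coefficients in (U − 1·I) g = f
solving from the highest basis element down gives g = (4/3)cos x + (7/3)sin x + (469/20221)cos 3x - (10673/121326)sin 3x
check: U g = (7/3)cos x + 3sin x - (100167/40442)cos 3x - (30519/40442)sin 3x
so U g − 1·g = cos x + (2/3)sin x - (5/2)cos 3x - (2/3)sin 3x = f ✓


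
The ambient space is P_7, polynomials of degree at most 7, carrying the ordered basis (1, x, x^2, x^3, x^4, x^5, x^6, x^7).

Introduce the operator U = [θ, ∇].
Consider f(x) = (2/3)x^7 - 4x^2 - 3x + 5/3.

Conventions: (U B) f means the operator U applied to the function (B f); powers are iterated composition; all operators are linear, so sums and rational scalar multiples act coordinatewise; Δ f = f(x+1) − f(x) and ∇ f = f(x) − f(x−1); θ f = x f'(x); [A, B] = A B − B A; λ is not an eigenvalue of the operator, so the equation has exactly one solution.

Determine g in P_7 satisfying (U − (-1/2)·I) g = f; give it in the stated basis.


write g with unknown coordinates in the stated basis and equate coefficients in (U − (-1/2)·I) g = f
solving from the highest basis element down gives g = (4/3)x^7 + (56/3)x^6 + 112x^5 + 280x^4 - (1120/3)x^3 - 4208x^2 - 9110x - 4950
check: U g = -(28/3)x^6 - 56x^5 - 140x^4 + (560/3)x^3 + 2100x^2 + 4552x + 7430/3
so U g − (-1/2)·g = (2/3)x^7 - 4x^2 - 3x + 5/3 = f ✓

the image equals g(x) = (4/3)x^7 + (56/3)x^6 + 112x^5 + 280x^4 - (1120/3)x^3 - 4208x^2 - 9110x - 4950


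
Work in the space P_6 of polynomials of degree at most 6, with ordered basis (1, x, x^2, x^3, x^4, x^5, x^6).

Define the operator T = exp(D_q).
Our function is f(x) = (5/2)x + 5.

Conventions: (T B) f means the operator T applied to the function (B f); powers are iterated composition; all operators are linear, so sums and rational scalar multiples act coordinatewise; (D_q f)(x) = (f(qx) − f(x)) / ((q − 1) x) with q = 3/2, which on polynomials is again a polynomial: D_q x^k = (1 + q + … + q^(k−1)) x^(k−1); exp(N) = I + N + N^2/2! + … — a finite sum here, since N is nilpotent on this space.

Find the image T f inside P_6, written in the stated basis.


order-1 term: 5/2
the series for exp(D_q) f terminates at order 1
exp(D_q) f = (5/2)x + 15/2

the result is g(x) = (5/2)x + 15/2


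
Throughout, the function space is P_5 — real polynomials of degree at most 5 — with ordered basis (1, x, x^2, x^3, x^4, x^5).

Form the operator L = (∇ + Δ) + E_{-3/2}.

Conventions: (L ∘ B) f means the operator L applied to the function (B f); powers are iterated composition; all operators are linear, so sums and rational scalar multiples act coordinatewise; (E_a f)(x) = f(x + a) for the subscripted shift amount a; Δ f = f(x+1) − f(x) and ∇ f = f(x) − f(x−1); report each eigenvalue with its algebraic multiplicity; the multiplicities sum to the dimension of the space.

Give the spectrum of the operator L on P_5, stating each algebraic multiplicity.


image of 1: 1
image of x: x + 1/2
image of x^2: x^2 + x + 9/4
image of x^3: x^3 + (3/2)x^2 + (27/4)x - 11/8
image of x^4: x^4 + 2x^3 + (27/2)x^2 - (11/2)x + 81/16
image of x^5: x^5 + (5/2)x^4 + (45/2)x^3 - (55/4)x^2 + (405/16)x - 179/32
the matrix is upper triangular; its diagonal is (1, 1, 1, 1, 1, 1)
for a triangular matrix the eigenvalues are the diagonal entries, with algebraic multiplicity their repetition count

λ = 1 (multiplicity 6)


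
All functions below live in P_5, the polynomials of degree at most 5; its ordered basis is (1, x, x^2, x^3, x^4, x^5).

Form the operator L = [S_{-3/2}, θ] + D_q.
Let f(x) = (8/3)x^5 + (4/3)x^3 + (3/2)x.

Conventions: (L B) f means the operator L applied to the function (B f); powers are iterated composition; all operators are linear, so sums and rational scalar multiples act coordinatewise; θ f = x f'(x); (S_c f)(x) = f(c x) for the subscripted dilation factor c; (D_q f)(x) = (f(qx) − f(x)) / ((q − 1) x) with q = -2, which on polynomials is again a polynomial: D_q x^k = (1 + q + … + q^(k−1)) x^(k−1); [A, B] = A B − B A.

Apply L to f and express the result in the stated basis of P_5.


the image equals g(x) = (88/3)x^4 + 4x^2 + 3/2

θ f = (40/3)x^5 + 4x^3 + (3/2)x
S_{-3/2} θ f = -(405/4)x^5 - (27/2)x^3 - (9/4)x
S_{-3/2} f = -(81/4)x^5 - (9/2)x^3 - (9/4)x
θ S_{-3/2} f = -(405/4)x^5 - (27/2)x^3 - (9/4)x
[S_{-3/2}, θ] f = 0
D_q f = (88/3)x^4 + 4x^2 + 3/2
([S_{-3/2}, θ] + D_q) f = (88/3)x^4 + 4x^2 + 3/2


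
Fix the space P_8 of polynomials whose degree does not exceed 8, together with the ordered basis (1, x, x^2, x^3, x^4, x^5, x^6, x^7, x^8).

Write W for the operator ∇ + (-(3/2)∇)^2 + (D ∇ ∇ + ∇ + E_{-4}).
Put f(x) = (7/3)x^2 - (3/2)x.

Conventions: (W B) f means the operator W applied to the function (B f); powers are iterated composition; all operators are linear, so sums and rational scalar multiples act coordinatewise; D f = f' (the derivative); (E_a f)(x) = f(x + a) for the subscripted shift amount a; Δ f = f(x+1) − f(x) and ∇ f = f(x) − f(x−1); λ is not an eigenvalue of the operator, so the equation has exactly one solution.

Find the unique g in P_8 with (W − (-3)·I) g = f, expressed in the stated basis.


the image equals g(x) = (7/12)x^2 + (5/24)x - 83/32

write g with unknown coordinates in the stated basis and equate coefficients in (W − (-3)·I) g = f
solving from the highest basis element down gives g = (7/12)x^2 + (5/24)x - 83/32
check: W g = (7/12)x^2 - (17/8)x + 249/32
so W g − (-3)·g = (7/3)x^2 - (3/2)x = f ✓


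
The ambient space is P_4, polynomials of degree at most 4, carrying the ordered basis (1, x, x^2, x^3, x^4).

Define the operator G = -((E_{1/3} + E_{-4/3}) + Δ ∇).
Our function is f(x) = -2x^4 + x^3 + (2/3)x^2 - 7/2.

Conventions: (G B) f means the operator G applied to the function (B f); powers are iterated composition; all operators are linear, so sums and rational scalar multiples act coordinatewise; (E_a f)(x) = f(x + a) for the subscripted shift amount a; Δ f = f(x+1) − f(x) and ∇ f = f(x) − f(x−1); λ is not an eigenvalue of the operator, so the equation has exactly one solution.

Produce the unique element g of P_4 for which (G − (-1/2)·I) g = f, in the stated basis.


write g with unknown coordinates in the stated basis and equate coefficients in (G − (-1/2)·I) g = f
solving from the highest basis element down gives g = (4/3)x^4 + (26/9)x^3 - (416/27)x^2 - (2812/81)x + 13873/729
check: G g = -(8/3)x^4 - (4/9)x^3 + (226/27)x^2 + (1406/81)x - 9488/729
so G g − (-1/2)·g = -2x^4 + x^3 + (2/3)x^2 - 7/2 = f ✓

the image equals g(x) = (4/3)x^4 + (26/9)x^3 - (416/27)x^2 - (2812/81)x + 13873/729


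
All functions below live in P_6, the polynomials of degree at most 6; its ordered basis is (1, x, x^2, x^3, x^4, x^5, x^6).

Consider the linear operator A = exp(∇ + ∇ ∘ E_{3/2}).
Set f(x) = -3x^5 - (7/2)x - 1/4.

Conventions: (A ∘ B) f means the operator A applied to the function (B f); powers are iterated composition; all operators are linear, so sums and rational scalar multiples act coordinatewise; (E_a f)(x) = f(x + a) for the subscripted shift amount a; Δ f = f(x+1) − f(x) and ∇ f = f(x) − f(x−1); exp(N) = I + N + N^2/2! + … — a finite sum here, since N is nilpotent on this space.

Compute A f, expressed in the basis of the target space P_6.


the result is g(x) = -3x^5 - 30x^4 - 150x^3 - (1095/2)x^2 - (2437/2)x - 19463/16

order-1 term: -30x^4 - 30x^3 - (255/2)x^2 - 60x - 523/16
order-2 term: -120x^3 - 180x^2 - 555x - 495/2
order-3 term: -240x^2 - 360x - 600
order-4 term: -240x - 240
order-5 term: -96
the series for exp(∇ + ∇ ∘ E_{3/2}) f terminates at order 5
exp(∇ + ∇ ∘ E_{3/2}) f = -3x^5 - 30x^4 - 150x^3 - (1095/2)x^2 - (2437/2)x - 19463/16


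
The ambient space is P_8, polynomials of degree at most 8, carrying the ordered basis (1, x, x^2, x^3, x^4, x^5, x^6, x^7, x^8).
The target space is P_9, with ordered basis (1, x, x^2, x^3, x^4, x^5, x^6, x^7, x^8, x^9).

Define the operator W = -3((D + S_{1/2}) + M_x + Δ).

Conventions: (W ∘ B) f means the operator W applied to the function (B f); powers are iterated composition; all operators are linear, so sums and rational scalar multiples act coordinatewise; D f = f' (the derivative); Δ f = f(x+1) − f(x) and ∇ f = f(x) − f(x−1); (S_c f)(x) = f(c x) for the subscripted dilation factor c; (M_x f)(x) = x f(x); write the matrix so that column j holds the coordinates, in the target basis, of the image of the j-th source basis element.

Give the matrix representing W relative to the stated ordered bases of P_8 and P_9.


the matrix is [[-3, -6, -3, -3, -3, -3, -3, -3, -3]; [-3, -3/2, -12, -9, -12, -15, -18, -21, -24]; [0, -3, -3/4, -18, -18, -30, -45, -63, -84]; [0, 0, -3, -3/8, -24, -30, -60, -105, -168]; [0, 0, 0, -3, -3/16, -30, -45, -105, -210]; [0, 0, 0, 0, -3, -3/32, -36, -63, -168]; [0, 0, 0, 0, 0, -3, -3/64, -42, -84]; [0, 0, 0, 0, 0, 0, -3, -3/128, -48]; [0, 0, 0, 0, 0, 0, 0, -3, -3/256]; [0, 0, 0, 0, 0, 0, 0, 0, -3]] (rows listed top to bottom)

image of 1: -3x - 3
image of x: -3x^2 - (3/2)x - 6
image of x^2: -3x^3 - (3/4)x^2 - 12x - 3
image of x^3: -3x^4 - (3/8)x^3 - 18x^2 - 9x - 3
image of x^4: -3x^5 - (3/16)x^4 - 24x^3 - 18x^2 - 12x - 3
image of x^5: -3x^6 - (3/32)x^5 - 30x^4 - 30x^3 - 30x^2 - 15x - 3
image of x^6: -3x^7 - (3/64)x^6 - 36x^5 - 45x^4 - 60x^3 - 45x^2 - 18x - 3
image of x^7: -3x^8 - (3/128)x^7 - 42x^6 - 63x^5 - 105x^4 - 105x^3 - 63x^2 - 21x - 3
image of x^8: -3x^9 - (3/256)x^8 - 48x^7 - 84x^6 - 168x^5 - 210x^4 - 168x^3 - 84x^2 - 24x - 3
each image's coordinates form column j of the matrix


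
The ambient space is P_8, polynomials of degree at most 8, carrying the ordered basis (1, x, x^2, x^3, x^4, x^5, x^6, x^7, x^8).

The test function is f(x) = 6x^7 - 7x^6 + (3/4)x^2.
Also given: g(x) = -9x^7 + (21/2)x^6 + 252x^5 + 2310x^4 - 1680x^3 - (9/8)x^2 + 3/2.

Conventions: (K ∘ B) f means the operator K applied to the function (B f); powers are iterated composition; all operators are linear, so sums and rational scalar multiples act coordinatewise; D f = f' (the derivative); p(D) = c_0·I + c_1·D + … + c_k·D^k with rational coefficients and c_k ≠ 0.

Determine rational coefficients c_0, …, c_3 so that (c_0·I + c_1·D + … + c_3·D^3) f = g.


c_0 = -3/2, c_1 = 0, c_2 = 1, c_3 = 2

D^0 f = 6x^7 - 7x^6 + (3/4)x^2
D^1 f = 42x^6 - 42x^5 + (3/2)x
D^2 f = 252x^5 - 210x^4 + 3/2
D^3 f = 1260x^4 - 840x^3
matching coefficients of g against c_0 f + c_1 Df + … from the top degree down determines the c_i
solution: c_0 = -3/2, c_1 = 0, c_2 = 1, c_3 = 2


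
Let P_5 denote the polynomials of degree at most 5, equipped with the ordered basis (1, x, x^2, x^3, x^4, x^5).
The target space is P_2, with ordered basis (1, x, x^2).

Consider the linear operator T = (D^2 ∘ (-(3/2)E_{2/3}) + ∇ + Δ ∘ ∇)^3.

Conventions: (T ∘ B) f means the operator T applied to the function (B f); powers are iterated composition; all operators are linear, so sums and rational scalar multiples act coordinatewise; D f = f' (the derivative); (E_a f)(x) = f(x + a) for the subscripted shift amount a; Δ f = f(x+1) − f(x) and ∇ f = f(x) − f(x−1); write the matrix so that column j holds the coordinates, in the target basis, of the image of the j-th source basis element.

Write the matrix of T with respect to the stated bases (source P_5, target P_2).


the matrix is [[0, 0, 0, 6, -72, 60]; [0, 0, 0, 0, 24, -360]; [0, 0, 0, 0, 0, 60]] (rows listed top to bottom)

image of 1: 0
image of x: 0
image of x^2: 0
image of x^3: 6
image of x^4: 24x - 72
image of x^5: 60x^2 - 360x + 60
each image's coordinates form column j of the matrix


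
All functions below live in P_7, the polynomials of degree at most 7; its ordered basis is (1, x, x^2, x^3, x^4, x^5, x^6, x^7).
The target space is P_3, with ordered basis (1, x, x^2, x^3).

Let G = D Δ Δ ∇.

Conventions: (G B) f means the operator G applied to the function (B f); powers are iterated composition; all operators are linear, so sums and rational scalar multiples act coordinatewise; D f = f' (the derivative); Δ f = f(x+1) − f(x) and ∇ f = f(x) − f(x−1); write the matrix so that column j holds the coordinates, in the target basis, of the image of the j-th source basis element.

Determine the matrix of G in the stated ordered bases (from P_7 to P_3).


image of 1: 0
image of x: 0
image of x^2: 0
image of x^3: 0
image of x^4: 24
image of x^5: 120x + 60
image of x^6: 360x^2 + 360x + 180
image of x^7: 840x^3 + 1260x^2 + 1260x + 420
each image's coordinates form column j of the matrix

the matrix is [[0, 0, 0, 0, 24, 60, 180, 420]; [0, 0, 0, 0, 0, 120, 360, 1260]; [0, 0, 0, 0, 0, 0, 360, 1260]; [0, 0, 0, 0, 0, 0, 0, 840]] (rows listed top to bottom)


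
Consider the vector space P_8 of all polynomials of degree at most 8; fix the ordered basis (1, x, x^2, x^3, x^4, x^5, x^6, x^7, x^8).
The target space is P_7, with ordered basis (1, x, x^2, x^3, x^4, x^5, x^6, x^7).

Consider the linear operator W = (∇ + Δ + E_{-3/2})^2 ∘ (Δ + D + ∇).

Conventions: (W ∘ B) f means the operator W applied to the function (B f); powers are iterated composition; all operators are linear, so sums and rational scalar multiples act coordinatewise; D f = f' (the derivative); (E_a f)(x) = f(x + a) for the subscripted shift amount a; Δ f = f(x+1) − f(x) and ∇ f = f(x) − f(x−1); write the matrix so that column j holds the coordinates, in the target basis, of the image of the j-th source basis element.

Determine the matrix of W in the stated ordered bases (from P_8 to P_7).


image of 1: 0
image of x: 3
image of x^2: 6x + 6
image of x^3: 9x^2 + 18x + 47
image of x^4: 12x^3 + 36x^2 + 188x + 56
image of x^5: 15x^4 + 60x^3 + 470x^2 + 280x + 627
image of x^6: 18x^5 + 90x^4 + 940x^3 + 840x^2 + 3762x - 1375/2
image of x^7: 21x^6 + 126x^5 + 1645x^4 + 1960x^3 + 13167x^2 - (9625/2)x + 41623/4
image of x^8: 24x^7 + 168x^6 + 2632x^5 + 3920x^4 + 35112x^3 - 19250x^2 + 83246x - 56151/2
each image's coordinates form column j of the matrix

the matrix is [[0, 3, 6, 47, 56, 627, -1375/2, 41623/4, -56151/2]; [0, 0, 6, 18, 188, 280, 3762, -9625/2, 83246]; [0, 0, 0, 9, 36, 470, 840, 13167, -19250]; [0, 0, 0, 0, 12, 60, 940, 1960, 35112]; [0, 0, 0, 0, 0, 15, 90, 1645, 3920]; [0, 0, 0, 0, 0, 0, 18, 126, 2632]; [0, 0, 0, 0, 0, 0, 0, 21, 168]; [0, 0, 0, 0, 0, 0, 0, 0, 24]] (rows listed top to bottom)


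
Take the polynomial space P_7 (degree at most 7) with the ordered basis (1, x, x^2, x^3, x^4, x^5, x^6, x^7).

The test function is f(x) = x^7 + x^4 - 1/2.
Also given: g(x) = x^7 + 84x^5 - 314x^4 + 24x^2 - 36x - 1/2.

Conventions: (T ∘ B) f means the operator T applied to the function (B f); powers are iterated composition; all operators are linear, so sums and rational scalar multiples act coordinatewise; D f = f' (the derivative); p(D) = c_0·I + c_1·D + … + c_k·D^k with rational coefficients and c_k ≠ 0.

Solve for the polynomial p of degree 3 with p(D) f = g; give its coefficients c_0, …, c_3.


D^0 f = x^7 + x^4 - 1/2
D^1 f = 7x^6 + 4x^3
D^2 f = 42x^5 + 12x^2
D^3 f = 210x^4 + 24x
matching coefficients of g against c_0 f + c_1 Df + … from the top degree down determines the c_i
solution: c_0 = 1, c_1 = 0, c_2 = 2, c_3 = -3/2

p(D) = I + 2·D^2 − (3/2)·D^3, i.e. c_0 = 1, c_1 = 0, c_2 = 2, c_3 = -3/2


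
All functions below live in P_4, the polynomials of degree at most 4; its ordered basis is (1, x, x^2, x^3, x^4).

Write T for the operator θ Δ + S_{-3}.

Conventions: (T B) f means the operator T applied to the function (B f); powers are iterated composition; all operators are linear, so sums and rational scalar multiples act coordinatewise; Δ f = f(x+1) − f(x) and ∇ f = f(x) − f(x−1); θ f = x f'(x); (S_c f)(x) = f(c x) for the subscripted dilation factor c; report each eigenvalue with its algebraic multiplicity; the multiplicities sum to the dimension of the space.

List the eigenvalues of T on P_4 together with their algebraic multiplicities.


image of 1: 1
image of x: -3x
image of x^2: 9x^2 + 2x
image of x^3: -27x^3 + 6x^2 + 3x
image of x^4: 81x^4 + 12x^3 + 12x^2 + 4x
the matrix is upper triangular; its diagonal is (1, -3, 9, -27, 81)
for a triangular matrix the eigenvalues are the diagonal entries, with algebraic multiplicity their repetition count

λ = -27 (multiplicity 1), λ = -3 (multiplicity 1), λ = 1 (multiplicity 1), λ = 9 (multiplicity 1), λ = 81 (multiplicity 1)


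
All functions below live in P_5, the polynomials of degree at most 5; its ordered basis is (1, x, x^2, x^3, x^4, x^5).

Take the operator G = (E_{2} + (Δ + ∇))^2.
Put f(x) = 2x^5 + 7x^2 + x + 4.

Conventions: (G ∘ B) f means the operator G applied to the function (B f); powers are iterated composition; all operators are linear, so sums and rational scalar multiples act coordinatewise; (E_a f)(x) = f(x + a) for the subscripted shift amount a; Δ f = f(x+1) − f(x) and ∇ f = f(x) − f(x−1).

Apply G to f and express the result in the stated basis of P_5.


the image equals g(x) = 2x^5 + 80x^4 + 800x^3 + 2327x^2 + 4593x + 3308

E_{2} f = 2x^5 + 20x^4 + 80x^3 + 167x^2 + 189x + 98
Δ f = 10x^4 + 20x^3 + 20x^2 + 24x + 10
∇ f = 10x^4 - 20x^3 + 20x^2 + 4x - 4
(Δ + ∇) f = 20x^4 + 40x^2 + 28x + 6
(E_{2} + (Δ + ∇)) f = 2x^5 + 40x^4 + 80x^3 + 207x^2 + 217x + 104
E_{2} (E_{2} + (Δ + ∇)) f = 2x^5 + 60x^4 + 480x^3 + 1807x^2 + 3445x + 2710
Δ (E_{2} + (Δ + ∇)) f = 10x^4 + 180x^3 + 500x^2 + 824x + 546
∇ (E_{2} + (Δ + ∇)) f = 10x^4 + 140x^3 + 20x^2 + 324x + 52
(Δ + ∇) (E_{2} + (Δ + ∇)) f = 20x^4 + 320x^3 + 520x^2 + 1148x + 598
(E_{2} + (Δ + ∇)) (E_{2} + (Δ + ∇)) f = 2x^5 + 80x^4 + 800x^3 + 2327x^2 + 4593x + 3308


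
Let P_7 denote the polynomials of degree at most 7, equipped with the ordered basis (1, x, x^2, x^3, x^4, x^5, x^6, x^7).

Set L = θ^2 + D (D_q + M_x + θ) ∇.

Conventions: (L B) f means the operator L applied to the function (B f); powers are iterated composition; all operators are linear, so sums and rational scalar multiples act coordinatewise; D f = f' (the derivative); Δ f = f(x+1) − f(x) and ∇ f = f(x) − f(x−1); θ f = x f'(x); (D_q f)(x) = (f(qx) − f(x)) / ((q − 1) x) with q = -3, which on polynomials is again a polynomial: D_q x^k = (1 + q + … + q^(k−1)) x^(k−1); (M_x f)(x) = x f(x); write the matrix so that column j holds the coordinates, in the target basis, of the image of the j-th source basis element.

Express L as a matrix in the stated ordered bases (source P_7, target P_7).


the matrix is [[0, 1, 1, -8, 15, -24, 35, -48]; [0, 1, 4, 6, 40, -110, 232, -420]; [0, 0, 4, 9, 18, -360, 1035, -2352]; [0, 0, 0, 9, 16, 40, 1304, -4704]; [0, 0, 0, 0, 16, 25, 75, -6720]; [0, 0, 0, 0, 0, 25, 36, 126]; [0, 0, 0, 0, 0, 0, 36, 49]; [0, 0, 0, 0, 0, 0, 0, 49]] (rows listed top to bottom)

image of 1: 0
image of x: x + 1
image of x^2: 4x^2 + 4x + 1
image of x^3: 9x^3 + 9x^2 + 6x - 8
image of x^4: 16x^4 + 16x^3 + 18x^2 + 40x + 15
image of x^5: 25x^5 + 25x^4 + 40x^3 - 360x^2 - 110x - 24
image of x^6: 36x^6 + 36x^5 + 75x^4 + 1304x^3 + 1035x^2 + 232x + 35
image of x^7: 49x^7 + 49x^6 + 126x^5 - 6720x^4 - 4704x^3 - 2352x^2 - 420x - 48
each image's coordinates form column j of the matrix


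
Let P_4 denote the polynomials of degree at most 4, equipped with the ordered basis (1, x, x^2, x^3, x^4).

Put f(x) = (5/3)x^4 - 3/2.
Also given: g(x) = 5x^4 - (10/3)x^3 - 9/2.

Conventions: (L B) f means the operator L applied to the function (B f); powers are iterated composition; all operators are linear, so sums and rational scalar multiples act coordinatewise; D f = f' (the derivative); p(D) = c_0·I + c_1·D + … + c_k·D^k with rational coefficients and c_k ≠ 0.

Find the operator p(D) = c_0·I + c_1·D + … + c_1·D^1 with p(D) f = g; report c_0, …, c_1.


D^0 f = (5/3)x^4 - 3/2
D^1 f = (20/3)x^3
matching coefficients of g against c_0 f + c_1 Df + … from the top degree down determines the c_i
solution: c_0 = 3, c_1 = -1/2

p(D) = 3·I − (1/2)·D, i.e. c_0 = 3, c_1 = -1/2


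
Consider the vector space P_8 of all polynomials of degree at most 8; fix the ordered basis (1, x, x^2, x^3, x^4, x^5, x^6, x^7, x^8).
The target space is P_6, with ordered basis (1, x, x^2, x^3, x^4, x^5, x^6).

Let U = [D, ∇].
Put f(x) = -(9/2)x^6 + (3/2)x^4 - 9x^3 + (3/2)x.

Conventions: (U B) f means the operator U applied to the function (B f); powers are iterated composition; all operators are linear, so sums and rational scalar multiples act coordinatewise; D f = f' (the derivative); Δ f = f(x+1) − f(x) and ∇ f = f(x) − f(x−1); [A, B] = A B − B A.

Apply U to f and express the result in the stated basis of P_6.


g(x) = 0

∇ f = -27x^5 + (135/2)x^4 - 84x^3 + (63/2)x^2 + 6x - 9/2
D ∇ f = -135x^4 + 270x^3 - 252x^2 + 63x + 6
D f = -27x^5 + 6x^3 - 27x^2 + 3/2
∇ D f = -135x^4 + 270x^3 - 252x^2 + 63x + 6
[D, ∇] f = 0


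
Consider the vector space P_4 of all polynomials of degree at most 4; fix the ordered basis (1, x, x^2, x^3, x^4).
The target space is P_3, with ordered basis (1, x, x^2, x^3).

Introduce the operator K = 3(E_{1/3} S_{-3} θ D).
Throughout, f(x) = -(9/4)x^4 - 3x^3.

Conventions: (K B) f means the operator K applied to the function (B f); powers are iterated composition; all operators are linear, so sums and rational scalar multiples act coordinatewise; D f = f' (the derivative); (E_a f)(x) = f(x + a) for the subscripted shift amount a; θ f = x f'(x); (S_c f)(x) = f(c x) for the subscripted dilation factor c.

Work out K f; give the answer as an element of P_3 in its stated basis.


D f = -9x^3 - 9x^2
θ D f = -27x^3 - 18x^2
S_{-3} (θ D) f = 729x^3 - 162x^2
E_{1/3} S_{-3} (θ D) f = 729x^3 + 567x^2 + 135x + 9
(3(E_{1/3} S_{-3} θ D)) f = 2187x^3 + 1701x^2 + 405x + 27

the result is g(x) = 2187x^3 + 1701x^2 + 405x + 27


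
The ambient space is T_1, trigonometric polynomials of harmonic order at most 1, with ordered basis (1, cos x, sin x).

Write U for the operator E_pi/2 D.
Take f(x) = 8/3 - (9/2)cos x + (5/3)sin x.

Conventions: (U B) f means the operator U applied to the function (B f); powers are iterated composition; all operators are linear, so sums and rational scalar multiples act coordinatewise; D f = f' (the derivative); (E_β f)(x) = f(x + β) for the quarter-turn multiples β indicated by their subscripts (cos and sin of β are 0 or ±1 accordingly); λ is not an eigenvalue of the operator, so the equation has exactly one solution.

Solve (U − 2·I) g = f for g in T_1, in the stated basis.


write g with unknown coordinates in the stated basis and equate coefficients in (U − 2·I) g = f
solving from the highest basis element down gives g = -4/3 + (3/2)cos x - (5/9)sin x
check: U g = -(3/2)cos x + (5/9)sin x
so U g − 2·g = 8/3 - (9/2)cos x + (5/3)sin x = f ✓

the result is g(x) = -4/3 + (3/2)cos x - (5/9)sin x


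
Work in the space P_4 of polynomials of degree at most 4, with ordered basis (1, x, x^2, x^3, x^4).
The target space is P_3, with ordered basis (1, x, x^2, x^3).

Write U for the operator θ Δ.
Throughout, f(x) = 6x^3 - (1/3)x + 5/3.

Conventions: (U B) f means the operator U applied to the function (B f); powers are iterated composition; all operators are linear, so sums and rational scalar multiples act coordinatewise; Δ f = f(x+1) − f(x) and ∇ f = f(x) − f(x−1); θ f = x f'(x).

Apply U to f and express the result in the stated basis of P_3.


Δ f = 18x^2 + 18x + 17/3
θ Δ f = 36x^2 + 18x

the image equals g(x) = 36x^2 + 18x


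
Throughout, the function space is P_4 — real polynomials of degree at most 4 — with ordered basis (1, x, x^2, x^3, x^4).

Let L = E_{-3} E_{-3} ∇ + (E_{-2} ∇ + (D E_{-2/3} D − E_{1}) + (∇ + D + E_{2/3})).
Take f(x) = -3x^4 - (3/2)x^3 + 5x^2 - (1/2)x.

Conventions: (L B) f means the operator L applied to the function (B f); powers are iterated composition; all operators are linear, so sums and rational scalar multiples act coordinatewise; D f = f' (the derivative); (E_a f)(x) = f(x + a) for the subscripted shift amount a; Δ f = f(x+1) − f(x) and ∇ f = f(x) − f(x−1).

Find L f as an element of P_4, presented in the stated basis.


∇ f = -12x^3 + (27/2)x^2 + (5/2)x - 4
E_{-3} ∇ f = -12x^3 + (243/2)x^2 - (805/2)x + 434
E_{-3} E_{-3} ∇ f = -12x^3 + (459/2)x^2 - (2911/2)x + 3059
∇ f = -12x^3 + (27/2)x^2 + (5/2)x - 4
E_{-2} ∇ f = -12x^3 + (171/2)x^2 - (391/2)x + 141
D f = -12x^3 - (9/2)x^2 + 10x - 1/2
E_{-2/3} D f = -12x^3 + (39/2)x^2 - 101/18
D E_{-2/3} D f = -36x^2 + 39x
E_{1} f = -3x^4 - (27/2)x^3 - (35/2)x^2 - 7x
(-E_{1}) f = 3x^4 + (27/2)x^3 + (35/2)x^2 + 7x
(D E_{-2/3} D − E_{1}) f = 3x^4 + (27/2)x^3 - (37/2)x^2 + 46x
∇ f = -12x^3 + (27/2)x^2 + (5/2)x - 4
D f = -12x^3 - (9/2)x^2 + 10x - 1/2
E_{2/3} f = -3x^4 - (19/2)x^3 - 6x^2 + (11/18)x + 23/27
(∇ + D + E_{2/3}) f = -3x^4 - (67/2)x^3 + 3x^2 + (118/9)x - 197/54
(E_{-2} ∇ + (D E_{-2/3} D − E_{1}) + (∇ + D + E_{2/3})) f = -32x^3 + 70x^2 - (2455/18)x + 7417/54
(E_{-3} E_{-3} ∇ + (E_{-2} ∇ + (D E_{-2/3} D − E_{1}) + (∇ + D + E_{2/3}))) f = -44x^3 + (599/2)x^2 - (14327/9)x + 172603/54

the result is g(x) = -44x^3 + (599/2)x^2 - (14327/9)x + 172603/54


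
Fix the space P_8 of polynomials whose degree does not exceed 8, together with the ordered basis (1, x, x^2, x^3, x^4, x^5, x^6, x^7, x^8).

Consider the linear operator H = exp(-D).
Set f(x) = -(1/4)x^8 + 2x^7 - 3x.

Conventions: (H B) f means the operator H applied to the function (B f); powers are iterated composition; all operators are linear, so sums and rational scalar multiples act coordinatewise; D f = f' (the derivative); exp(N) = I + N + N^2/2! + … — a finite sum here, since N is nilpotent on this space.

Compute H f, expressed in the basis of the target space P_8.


order-1 term: 2x^7 - 14x^6 + 3
order-2 term: -7x^6 + 42x^5
order-3 term: 14x^5 - 70x^4
order-4 term: -(35/2)x^4 + 70x^3
order-5 term: 14x^3 - 42x^2
order-6 term: -7x^2 + 14x
order-7 term: 2x - 2
order-8 term: -1/4
the series for exp(-D) f terminates at order 8
exp(-D) f = -(1/4)x^8 + 4x^7 - 21x^6 + 56x^5 - (175/2)x^4 + 84x^3 - 49x^2 + 13x + 3/4

g(x) = -(1/4)x^8 + 4x^7 - 21x^6 + 56x^5 - (175/2)x^4 + 84x^3 - 49x^2 + 13x + 3/4


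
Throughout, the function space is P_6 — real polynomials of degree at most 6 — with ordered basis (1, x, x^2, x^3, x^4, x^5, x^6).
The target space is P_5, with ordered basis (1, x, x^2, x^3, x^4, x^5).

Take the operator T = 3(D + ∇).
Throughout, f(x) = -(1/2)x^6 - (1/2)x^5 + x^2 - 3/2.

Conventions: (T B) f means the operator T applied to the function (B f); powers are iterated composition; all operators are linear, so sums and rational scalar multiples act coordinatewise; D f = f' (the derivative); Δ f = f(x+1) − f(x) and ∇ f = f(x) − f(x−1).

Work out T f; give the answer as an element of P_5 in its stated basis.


D f = -3x^5 - (5/2)x^4 + 2x
∇ f = -3x^5 + 5x^4 - 5x^3 + (5/2)x^2 + (3/2)x - 1
(D + ∇) f = -6x^5 + (5/2)x^4 - 5x^3 + (5/2)x^2 + (7/2)x - 1
(3(D + ∇)) f = -18x^5 + (15/2)x^4 - 15x^3 + (15/2)x^2 + (21/2)x - 3

the image equals g(x) = -18x^5 + (15/2)x^4 - 15x^3 + (15/2)x^2 + (21/2)x - 3


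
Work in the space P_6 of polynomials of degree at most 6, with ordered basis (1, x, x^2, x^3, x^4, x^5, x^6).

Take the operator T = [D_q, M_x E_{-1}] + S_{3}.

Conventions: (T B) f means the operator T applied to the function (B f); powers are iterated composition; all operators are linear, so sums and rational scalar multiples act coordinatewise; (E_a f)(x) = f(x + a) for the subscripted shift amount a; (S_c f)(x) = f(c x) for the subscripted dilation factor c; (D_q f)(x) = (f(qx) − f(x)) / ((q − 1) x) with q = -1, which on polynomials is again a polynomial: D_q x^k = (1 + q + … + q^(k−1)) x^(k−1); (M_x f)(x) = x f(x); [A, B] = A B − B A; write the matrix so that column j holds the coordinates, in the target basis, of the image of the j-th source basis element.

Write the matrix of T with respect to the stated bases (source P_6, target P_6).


image of 1: 2
image of x: 2x - 1
image of x^2: 10x^2 + 1
image of x^3: 26x^3 - x^2 - x - 1
image of x^4: 82x^4 + 6x^2 + 1
image of x^5: 242x^5 - x^4 - 6x^3 - 6x^2 - x - 1
image of x^6: 730x^6 + 15x^4 + 15x^2 + 1
each image's coordinates form column j of the matrix

the matrix is [[2, -1, 1, -1, 1, -1, 1]; [0, 2, 0, -1, 0, -1, 0]; [0, 0, 10, -1, 6, -6, 15]; [0, 0, 0, 26, 0, -6, 0]; [0, 0, 0, 0, 82, -1, 15]; [0, 0, 0, 0, 0, 242, 0]; [0, 0, 0, 0, 0, 0, 730]] (rows listed top to bottom)
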